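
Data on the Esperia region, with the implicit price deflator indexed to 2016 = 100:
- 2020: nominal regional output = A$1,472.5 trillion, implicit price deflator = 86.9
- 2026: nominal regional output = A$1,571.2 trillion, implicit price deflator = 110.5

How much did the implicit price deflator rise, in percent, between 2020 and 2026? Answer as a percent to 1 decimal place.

Price-level change = 110.5 / 86.9 − 1 = 0.2716.

27.2%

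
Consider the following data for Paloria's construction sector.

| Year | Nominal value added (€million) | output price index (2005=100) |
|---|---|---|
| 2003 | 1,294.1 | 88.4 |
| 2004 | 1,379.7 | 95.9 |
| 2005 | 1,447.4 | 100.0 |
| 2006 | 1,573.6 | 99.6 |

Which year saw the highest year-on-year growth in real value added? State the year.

2004: real = 1379.7/0.959 = 1438.69; growth vs 2003 (1463.91) = -1.72%.
2005: real = 1447.4/1.000 = 1447.40; growth vs 2004 (1438.69) = 0.61%.
2006: real = 1573.6/0.996 = 1579.92; growth vs 2005 (1447.40) = 9.16%.

2006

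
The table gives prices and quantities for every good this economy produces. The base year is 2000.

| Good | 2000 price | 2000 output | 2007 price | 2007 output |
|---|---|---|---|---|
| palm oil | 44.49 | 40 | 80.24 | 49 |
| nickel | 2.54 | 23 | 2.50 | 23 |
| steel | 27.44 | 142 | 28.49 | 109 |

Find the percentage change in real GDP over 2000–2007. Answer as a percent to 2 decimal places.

-8.81%

Real GDP 2000 = Nominal GDP 2000 = 44.49·40 + 2.54·23 + 27.44·142 = 5734.50.
Real GDP 2007 (at 2000 prices) = 44.49·49 + 2.54·23 + 27.44·109 = 5229.39.
Real growth = 5229.39/5734.50 − 1 = -0.0881.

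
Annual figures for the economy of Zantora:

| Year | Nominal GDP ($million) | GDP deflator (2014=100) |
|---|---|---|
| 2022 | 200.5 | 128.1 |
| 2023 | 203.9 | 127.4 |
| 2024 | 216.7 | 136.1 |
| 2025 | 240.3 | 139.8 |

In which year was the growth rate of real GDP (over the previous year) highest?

2025

2023: real = 203.9/1.274 = 160.05; growth vs 2022 (156.52) = 2.26%.
2024: real = 216.7/1.361 = 159.22; growth vs 2023 (160.05) = -0.52%.
2025: real = 240.3/1.398 = 171.89; growth vs 2024 (159.22) = 7.96%.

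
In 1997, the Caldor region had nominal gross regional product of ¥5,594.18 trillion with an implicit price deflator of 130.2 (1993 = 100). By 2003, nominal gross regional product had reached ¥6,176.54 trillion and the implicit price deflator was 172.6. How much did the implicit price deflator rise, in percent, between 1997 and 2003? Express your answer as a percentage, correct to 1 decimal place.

32.6%

Price-level change = 172.6 / 130.2 − 1 = 0.3257.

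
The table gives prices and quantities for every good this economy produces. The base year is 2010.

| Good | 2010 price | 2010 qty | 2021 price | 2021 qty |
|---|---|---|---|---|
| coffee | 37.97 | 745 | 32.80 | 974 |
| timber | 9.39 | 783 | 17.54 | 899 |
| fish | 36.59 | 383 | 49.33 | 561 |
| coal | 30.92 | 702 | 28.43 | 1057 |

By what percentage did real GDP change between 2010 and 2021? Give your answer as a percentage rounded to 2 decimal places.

38.22%

Real GDP 2010 = Nominal GDP 2010 = 37.97·745 + 9.39·783 + 36.59·383 + 30.92·702 = 71359.83.
Real GDP 2021 (at 2010 prices) = 37.97·974 + 9.39·899 + 36.59·561 + 30.92·1057 = 98633.82.
Real growth = 98633.82/71359.83 − 1 = 0.3822.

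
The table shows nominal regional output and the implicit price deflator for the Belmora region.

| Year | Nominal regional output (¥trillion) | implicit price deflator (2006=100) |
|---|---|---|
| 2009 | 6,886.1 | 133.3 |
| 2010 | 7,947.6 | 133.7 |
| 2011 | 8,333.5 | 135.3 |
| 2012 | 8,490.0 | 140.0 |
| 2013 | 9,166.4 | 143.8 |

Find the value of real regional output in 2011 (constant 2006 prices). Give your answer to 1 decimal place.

Real regional output 2011 = 8333.5 / 1.353 = 6159.28.

¥6,159.3 trillion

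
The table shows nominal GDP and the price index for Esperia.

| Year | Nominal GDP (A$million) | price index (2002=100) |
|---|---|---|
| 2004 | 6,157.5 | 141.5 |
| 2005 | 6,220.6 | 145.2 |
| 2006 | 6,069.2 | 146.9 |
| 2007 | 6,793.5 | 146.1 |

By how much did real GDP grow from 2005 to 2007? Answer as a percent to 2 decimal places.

Real GDP 2005 = 6220.6/1.452 = 4284.16.
Real GDP 2007 = 6793.5/1.461 = 4649.90.
Change = 4649.90/4284.16 − 1 = 0.0854.

8.54%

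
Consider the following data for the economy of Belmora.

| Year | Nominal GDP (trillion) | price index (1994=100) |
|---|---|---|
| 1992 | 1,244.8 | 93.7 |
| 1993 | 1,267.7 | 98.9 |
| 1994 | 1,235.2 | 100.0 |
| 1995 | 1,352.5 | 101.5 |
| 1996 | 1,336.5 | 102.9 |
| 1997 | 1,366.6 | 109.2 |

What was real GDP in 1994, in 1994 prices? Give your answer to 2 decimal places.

1,235.20 trillion

Real GDP 1994 = 1235.2 / 1.000 = 1235.20.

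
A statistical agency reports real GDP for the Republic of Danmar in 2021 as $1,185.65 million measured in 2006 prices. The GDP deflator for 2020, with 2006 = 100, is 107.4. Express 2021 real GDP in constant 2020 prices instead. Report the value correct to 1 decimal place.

Real GDP in 2020 prices = Real GDP in 2006 prices × (P_2020/P_2006) = 1185.65 × 1.074 = 1273.39.

$1,273.4 million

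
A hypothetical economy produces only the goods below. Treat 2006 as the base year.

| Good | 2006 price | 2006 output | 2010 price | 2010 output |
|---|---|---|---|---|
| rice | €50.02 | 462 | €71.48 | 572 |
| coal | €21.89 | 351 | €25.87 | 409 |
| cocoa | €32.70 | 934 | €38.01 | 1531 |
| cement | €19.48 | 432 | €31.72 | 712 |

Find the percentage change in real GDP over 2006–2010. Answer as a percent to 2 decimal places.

Real GDP 2006 = Nominal GDP 2006 = 50.02·462 + 21.89·351 + 32.70·934 + 19.48·432 = 69749.79.
Real GDP 2010 (at 2006 prices) = 50.02·572 + 21.89·409 + 32.70·1531 + 19.48·712 = 101497.91.
Real growth = 101497.91/69749.79 − 1 = 0.4552.

45.52%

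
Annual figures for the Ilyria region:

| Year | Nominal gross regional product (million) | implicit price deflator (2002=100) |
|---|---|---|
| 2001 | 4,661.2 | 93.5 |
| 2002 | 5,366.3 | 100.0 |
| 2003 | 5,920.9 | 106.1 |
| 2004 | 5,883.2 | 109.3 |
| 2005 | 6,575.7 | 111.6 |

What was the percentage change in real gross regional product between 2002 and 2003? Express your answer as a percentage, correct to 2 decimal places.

3.99%

Real gross regional product 2002 = 5366.3/1.000 = 5366.30.
Real gross regional product 2003 = 5920.9/1.061 = 5580.49.
Change = 5580.49/5366.30 − 1 = 0.0399.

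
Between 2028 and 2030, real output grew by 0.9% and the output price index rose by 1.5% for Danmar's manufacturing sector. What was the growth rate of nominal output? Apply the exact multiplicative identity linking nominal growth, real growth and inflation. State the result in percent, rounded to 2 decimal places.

2.41%

(1 + g_nom) = (1 + g_real)(1 + π) = 1.0090 × 1.0150 = 1.02414.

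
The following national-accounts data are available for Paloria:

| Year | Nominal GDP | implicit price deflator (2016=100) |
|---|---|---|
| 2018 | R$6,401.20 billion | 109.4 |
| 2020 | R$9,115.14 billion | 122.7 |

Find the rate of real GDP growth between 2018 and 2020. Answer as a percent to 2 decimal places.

Real GDP 2018 = 6401.20 / 1.094 = 5851.19.
Real GDP 2020 = 9115.14 / 1.227 = 7428.80.
Real growth = 7428.80 / 5851.19 − 1 = 0.2696.

26.96%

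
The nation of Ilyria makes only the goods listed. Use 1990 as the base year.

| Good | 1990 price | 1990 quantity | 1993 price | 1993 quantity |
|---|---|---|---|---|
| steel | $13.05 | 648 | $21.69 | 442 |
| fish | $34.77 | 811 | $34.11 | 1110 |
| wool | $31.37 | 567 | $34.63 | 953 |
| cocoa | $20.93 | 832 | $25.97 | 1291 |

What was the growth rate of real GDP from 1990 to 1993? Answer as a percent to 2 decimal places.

40.95%

Real GDP 1990 = Nominal GDP 1990 = 13.05·648 + 34.77·811 + 31.37·567 + 20.93·832 = 71855.42.
Real GDP 1993 (at 1990 prices) = 13.05·442 + 34.77·1110 + 31.37·953 + 20.93·1291 = 101279.04.
Real growth = 101279.04/71855.42 − 1 = 0.4095.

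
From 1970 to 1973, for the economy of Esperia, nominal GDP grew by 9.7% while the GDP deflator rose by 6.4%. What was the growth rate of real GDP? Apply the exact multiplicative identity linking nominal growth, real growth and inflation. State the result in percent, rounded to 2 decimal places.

(1 + g_nom) = (1 + g_real)(1 + π), so g_real = 1.0970 / 1.0640 − 1 = 0.03102.

3.10%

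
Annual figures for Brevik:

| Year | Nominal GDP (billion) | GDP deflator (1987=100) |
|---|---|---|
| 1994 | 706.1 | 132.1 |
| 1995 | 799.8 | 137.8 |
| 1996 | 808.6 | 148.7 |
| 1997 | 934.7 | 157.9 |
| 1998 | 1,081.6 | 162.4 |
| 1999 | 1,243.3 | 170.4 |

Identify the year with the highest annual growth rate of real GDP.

1998

1995: real = 799.8/1.378 = 580.41; growth vs 1994 (534.52) = 8.59%.
1996: real = 808.6/1.487 = 543.78; growth vs 1995 (580.41) = -6.31%.
1997: real = 934.7/1.579 = 591.96; growth vs 1996 (543.78) = 8.86%.
1998: real = 1081.6/1.624 = 666.01; growth vs 1997 (591.96) = 12.51%.
1999: real = 1243.3/1.704 = 729.64; growth vs 1998 (666.01) = 9.55%.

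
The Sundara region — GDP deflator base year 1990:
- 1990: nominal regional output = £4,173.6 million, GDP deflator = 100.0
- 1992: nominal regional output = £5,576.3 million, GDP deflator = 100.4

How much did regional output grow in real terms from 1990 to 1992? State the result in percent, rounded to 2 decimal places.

33.08%

Real regional output 1990 = 4173.6 / 1.000 = 4173.60.
Real regional output 1992 = 5576.3 / 1.004 = 5554.08.
Real growth = 5554.08 / 4173.60 − 1 = 0.3308.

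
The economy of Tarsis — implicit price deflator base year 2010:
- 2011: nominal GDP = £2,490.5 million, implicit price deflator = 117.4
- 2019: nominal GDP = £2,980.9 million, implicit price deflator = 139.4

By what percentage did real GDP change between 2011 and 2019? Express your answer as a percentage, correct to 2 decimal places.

0.80%

Deflate each year: 2011 → 2490.5/1.174 = 2121.38; 2019 → 2980.9/1.394 = 2138.38.
So real GDP changed by 2138.38/2121.38 − 1 = 0.0080, i.e. 0.80%.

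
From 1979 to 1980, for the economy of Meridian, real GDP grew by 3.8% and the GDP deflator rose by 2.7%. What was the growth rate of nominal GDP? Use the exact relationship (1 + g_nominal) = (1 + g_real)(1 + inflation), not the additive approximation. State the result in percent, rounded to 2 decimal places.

(1 + g_nom) = (1 + g_real)(1 + π) = 1.0380 × 1.0270 = 1.06603.

6.60%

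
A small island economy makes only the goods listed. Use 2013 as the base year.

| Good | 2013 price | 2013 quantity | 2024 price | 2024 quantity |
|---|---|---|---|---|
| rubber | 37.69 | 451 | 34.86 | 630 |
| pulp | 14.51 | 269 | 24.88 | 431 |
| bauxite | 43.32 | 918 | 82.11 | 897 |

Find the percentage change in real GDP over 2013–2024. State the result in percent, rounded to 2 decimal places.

13.50%

Real GDP 2013 = Nominal GDP 2013 = 37.69·451 + 14.51·269 + 43.32·918 = 60669.14.
Real GDP 2024 (at 2013 prices) = 37.69·630 + 14.51·431 + 43.32·897 = 68856.55.
Real growth = 68856.55/60669.14 − 1 = 0.1350.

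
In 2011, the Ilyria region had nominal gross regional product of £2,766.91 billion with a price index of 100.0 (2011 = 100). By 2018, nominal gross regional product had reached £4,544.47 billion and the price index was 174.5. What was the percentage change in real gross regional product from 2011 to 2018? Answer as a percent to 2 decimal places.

-5.88%

Deflate each year: 2011 → 2766.91/1.000 = 2766.91; 2018 → 4544.47/1.745 = 2604.28.
So real gross regional product changed by 2604.28/2766.91 − 1 = -0.0588, i.e. -5.88%.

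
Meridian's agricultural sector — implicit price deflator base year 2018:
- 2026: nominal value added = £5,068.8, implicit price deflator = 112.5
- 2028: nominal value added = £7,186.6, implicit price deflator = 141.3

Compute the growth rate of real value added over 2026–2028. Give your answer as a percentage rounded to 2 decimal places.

12.88%

Real value added 2026 = 5068.8 / 1.125 = 4505.60.
Real value added 2028 = 7186.6 / 1.413 = 5086.06.
Real growth = 5086.06 / 4505.60 − 1 = 0.1288.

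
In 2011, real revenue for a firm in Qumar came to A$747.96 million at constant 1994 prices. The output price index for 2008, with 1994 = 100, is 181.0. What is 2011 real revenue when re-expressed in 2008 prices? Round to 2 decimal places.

Real revenue in 2008 prices = Real revenue in 1994 prices × (P_2008/P_1994) = 747.96 × 1.810 = 1353.81.

A$1,353.81 million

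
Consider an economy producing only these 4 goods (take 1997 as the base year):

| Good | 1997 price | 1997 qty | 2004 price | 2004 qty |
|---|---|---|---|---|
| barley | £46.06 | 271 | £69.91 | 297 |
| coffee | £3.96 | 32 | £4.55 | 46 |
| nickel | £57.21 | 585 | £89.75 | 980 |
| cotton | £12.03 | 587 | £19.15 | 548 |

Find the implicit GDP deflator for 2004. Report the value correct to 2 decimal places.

Nominal GDP 2004 = 69.91·297 + 4.55·46 + 89.75·980 + 19.15·548 = 119421.77.
Real GDP 2004 (at 1997 prices) = 46.06·297 + 3.96·46 + 57.21·980 + 12.03·548 = 76520.22.
Deflator = Nominal/Real × 100 = 119421.77/76520.22 × 100 = 156.066.

156.07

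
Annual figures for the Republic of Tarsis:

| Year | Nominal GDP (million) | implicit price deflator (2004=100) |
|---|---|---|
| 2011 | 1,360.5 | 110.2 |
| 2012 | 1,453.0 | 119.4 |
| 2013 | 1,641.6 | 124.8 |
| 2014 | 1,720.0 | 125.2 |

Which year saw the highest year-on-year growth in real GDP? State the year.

2012: real = 1453.0/1.194 = 1216.92; growth vs 2011 (1234.57) = -1.43%.
2013: real = 1641.6/1.248 = 1315.38; growth vs 2012 (1216.92) = 8.09%.
2014: real = 1720.0/1.252 = 1373.80; growth vs 2013 (1315.38) = 4.44%.

2013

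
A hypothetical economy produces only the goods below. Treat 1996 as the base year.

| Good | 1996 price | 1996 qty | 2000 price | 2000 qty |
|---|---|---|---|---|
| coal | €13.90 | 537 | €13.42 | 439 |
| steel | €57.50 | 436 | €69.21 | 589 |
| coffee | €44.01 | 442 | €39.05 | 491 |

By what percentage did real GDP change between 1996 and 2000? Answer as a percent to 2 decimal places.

18.45%

Real GDP 1996 = Nominal GDP 1996 = 13.90·537 + 57.50·436 + 44.01·442 = 51986.72.
Real GDP 2000 (at 1996 prices) = 13.90·439 + 57.50·589 + 44.01·491 = 61578.51.
Real growth = 61578.51/51986.72 − 1 = 0.1845.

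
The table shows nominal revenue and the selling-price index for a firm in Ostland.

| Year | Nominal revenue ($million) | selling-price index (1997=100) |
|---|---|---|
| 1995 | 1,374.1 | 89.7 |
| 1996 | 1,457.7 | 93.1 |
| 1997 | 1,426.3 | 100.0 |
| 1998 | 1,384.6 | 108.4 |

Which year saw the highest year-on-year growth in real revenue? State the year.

1996: real = 1457.7/0.931 = 1565.74; growth vs 1995 (1531.88) = 2.21%.
1997: real = 1426.3/1.000 = 1426.30; growth vs 1996 (1565.74) = -8.91%.
1998: real = 1384.6/1.084 = 1277.31; growth vs 1997 (1426.30) = -10.45%.

1996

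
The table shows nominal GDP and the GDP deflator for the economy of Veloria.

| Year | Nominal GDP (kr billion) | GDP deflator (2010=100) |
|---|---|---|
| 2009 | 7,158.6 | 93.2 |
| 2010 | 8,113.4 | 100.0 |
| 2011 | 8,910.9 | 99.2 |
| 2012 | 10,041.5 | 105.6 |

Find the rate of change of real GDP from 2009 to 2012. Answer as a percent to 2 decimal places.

23.80%

Real GDP 2009 = 7158.6/0.932 = 7680.90.
Real GDP 2012 = 10041.5/1.056 = 9509.00.
Change = 9509.00/7680.90 − 1 = 0.2380.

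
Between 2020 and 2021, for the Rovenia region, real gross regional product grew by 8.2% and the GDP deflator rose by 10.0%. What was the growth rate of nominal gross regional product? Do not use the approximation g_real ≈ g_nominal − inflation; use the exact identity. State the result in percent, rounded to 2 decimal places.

(1 + g_nom) = (1 + g_real)(1 + π) = 1.0820 × 1.1000 = 1.19020.

19.02%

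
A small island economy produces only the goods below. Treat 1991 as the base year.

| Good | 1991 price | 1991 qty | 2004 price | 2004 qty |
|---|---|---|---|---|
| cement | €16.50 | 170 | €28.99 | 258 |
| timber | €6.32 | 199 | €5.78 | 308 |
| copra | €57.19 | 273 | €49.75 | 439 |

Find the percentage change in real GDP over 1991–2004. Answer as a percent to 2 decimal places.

Real GDP 1991 = Nominal GDP 1991 = 16.50·170 + 6.32·199 + 57.19·273 = 19675.55.
Real GDP 2004 (at 1991 prices) = 16.50·258 + 6.32·308 + 57.19·439 = 31309.97.
Real growth = 31309.97/19675.55 − 1 = 0.5913.

59.13%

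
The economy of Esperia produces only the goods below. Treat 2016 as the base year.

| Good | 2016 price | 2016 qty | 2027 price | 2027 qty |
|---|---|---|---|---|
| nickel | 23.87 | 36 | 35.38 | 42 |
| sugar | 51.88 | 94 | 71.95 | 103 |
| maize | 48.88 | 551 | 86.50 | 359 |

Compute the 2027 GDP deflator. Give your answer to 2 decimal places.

Nominal GDP 2027 = 35.38·42 + 71.95·103 + 86.50·359 = 39950.31.
Real GDP 2027 (at 2016 prices) = 23.87·42 + 51.88·103 + 48.88·359 = 23894.10.
Deflator = Nominal/Real × 100 = 39950.31/23894.10 × 100 = 167.197.

167.20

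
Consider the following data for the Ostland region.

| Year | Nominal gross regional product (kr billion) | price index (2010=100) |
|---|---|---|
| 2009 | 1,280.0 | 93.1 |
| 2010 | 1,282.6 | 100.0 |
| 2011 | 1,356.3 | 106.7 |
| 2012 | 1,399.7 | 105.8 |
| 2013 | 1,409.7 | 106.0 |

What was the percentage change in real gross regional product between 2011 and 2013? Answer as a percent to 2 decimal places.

4.62%

Real gross regional product 2011 = 1356.3/1.067 = 1271.13.
Real gross regional product 2013 = 1409.7/1.060 = 1329.91.
Change = 1329.91/1271.13 − 1 = 0.0462.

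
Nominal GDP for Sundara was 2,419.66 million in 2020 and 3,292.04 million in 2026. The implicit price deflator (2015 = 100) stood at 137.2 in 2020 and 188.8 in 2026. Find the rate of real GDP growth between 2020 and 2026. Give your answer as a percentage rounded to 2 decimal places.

-1.13%

Real GDP 2020 = 2419.66 / 1.372 = 1763.60.
Real GDP 2026 = 3292.04 / 1.888 = 1743.67.
Real growth = 1743.67 / 1763.60 − 1 = -0.0113.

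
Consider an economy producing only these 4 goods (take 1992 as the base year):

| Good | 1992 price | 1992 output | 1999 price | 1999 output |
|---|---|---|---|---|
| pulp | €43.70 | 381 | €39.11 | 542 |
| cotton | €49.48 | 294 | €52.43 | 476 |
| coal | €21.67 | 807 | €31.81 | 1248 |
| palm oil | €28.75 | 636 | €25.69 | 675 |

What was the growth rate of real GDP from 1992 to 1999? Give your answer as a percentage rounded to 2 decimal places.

39.90%

Real GDP 1992 = Nominal GDP 1992 = 43.70·381 + 49.48·294 + 21.67·807 + 28.75·636 = 66969.51.
Real GDP 1999 (at 1992 prices) = 43.70·542 + 49.48·476 + 21.67·1248 + 28.75·675 = 93688.29.
Real growth = 93688.29/66969.51 − 1 = 0.3990.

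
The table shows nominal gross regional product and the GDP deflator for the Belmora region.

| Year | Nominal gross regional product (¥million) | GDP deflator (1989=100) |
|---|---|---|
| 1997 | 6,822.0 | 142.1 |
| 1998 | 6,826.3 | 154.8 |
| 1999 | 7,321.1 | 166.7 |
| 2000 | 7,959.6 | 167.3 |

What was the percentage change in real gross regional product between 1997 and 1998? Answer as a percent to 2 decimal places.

-8.15%

Real gross regional product 1997 = 6822.0/1.421 = 4800.84.
Real gross regional product 1998 = 6826.3/1.548 = 4409.75.
Change = 4409.75/4800.84 − 1 = -0.0815.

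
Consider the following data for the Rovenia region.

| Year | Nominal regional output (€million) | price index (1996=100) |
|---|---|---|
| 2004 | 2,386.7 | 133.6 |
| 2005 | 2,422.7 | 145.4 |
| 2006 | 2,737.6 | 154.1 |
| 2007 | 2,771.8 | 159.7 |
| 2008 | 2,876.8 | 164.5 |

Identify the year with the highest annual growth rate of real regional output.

2005: real = 2422.7/1.454 = 1666.23; growth vs 2004 (1786.45) = -6.73%.
2006: real = 2737.6/1.541 = 1776.51; growth vs 2005 (1666.23) = 6.62%.
2007: real = 2771.8/1.597 = 1735.63; growth vs 2006 (1776.51) = -2.30%.
2008: real = 2876.8/1.645 = 1748.81; growth vs 2007 (1735.63) = 0.76%.

2006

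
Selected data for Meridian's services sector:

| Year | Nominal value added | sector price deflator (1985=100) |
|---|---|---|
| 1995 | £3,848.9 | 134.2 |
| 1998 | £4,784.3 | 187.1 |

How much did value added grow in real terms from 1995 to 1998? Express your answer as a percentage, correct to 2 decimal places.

-10.84%

Deflate each year: 1995 → 3848.9/1.342 = 2868.03; 1998 → 4784.3/1.871 = 2557.08.
So real value added changed by 2557.08/2868.03 − 1 = -0.1084, i.e. -10.84%.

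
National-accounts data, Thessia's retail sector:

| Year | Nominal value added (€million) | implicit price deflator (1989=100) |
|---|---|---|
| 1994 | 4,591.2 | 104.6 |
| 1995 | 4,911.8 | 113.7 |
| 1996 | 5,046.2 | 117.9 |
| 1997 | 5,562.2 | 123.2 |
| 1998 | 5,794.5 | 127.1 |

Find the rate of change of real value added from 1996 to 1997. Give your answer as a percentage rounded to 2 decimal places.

Real value added 1996 = 5046.2/1.179 = 4280.07.
Real value added 1997 = 5562.2/1.232 = 4514.77.
Change = 4514.77/4280.07 − 1 = 0.0548.

5.48%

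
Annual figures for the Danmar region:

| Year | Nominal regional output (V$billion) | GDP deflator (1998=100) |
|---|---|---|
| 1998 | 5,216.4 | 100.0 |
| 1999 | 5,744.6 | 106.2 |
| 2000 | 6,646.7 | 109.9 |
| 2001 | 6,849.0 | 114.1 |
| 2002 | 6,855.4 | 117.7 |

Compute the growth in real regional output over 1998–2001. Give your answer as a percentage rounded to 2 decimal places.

Real regional output 1998 = 5216.4/1.000 = 5216.40.
Real regional output 2001 = 6849.0/1.141 = 6002.63.
Change = 6002.63/5216.40 − 1 = 0.1507.

15.07%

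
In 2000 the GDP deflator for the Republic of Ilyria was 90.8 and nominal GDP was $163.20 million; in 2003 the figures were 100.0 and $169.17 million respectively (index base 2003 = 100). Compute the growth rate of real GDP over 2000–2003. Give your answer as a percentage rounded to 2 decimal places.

-5.88%

Real GDP 2000 = 163.20 / 0.908 = 179.74.
Real GDP 2003 = 169.17 / 1.000 = 169.17.
Real growth = 169.17 / 179.74 − 1 = -0.0588.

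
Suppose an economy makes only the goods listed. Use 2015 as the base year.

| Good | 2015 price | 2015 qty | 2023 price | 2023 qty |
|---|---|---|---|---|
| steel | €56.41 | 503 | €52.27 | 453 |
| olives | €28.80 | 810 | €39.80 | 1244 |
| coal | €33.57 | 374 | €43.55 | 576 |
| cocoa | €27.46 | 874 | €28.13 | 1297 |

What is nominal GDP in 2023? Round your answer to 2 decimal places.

€134758.92

Nominal GDP 2023 = Σ (p_2023 × q_2023) = 52.27·453 + 39.80·1244 + 43.55·576 + 28.13·1297 = 134758.92.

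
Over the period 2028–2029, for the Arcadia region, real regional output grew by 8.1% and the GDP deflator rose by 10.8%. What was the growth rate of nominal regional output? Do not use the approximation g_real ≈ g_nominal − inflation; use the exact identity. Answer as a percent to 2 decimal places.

(1 + g_nom) = (1 + g_real)(1 + π) = 1.0810 × 1.1080 = 1.19775.

19.77%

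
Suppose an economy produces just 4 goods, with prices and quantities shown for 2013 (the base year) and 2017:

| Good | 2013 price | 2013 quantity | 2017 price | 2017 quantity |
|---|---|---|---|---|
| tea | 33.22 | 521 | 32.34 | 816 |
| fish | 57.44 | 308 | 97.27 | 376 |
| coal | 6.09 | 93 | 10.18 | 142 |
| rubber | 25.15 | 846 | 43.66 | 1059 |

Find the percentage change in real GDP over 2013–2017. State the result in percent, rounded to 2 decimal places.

Real GDP 2013 = Nominal GDP 2013 = 33.22·521 + 57.44·308 + 6.09·93 + 25.15·846 = 56842.41.
Real GDP 2017 (at 2013 prices) = 33.22·816 + 57.44·376 + 6.09·142 + 25.15·1059 = 76203.59.
Real growth = 76203.59/56842.41 − 1 = 0.3406.

34.06%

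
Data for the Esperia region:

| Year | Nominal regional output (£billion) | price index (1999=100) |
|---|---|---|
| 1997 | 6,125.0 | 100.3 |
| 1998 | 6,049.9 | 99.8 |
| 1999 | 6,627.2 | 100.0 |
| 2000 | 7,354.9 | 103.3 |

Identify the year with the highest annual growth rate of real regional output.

1998: real = 6049.9/0.998 = 6062.02; growth vs 1997 (6106.68) = -0.73%.
1999: real = 6627.2/1.000 = 6627.20; growth vs 1998 (6062.02) = 9.32%.
2000: real = 7354.9/1.033 = 7119.94; growth vs 1999 (6627.20) = 7.44%.

1999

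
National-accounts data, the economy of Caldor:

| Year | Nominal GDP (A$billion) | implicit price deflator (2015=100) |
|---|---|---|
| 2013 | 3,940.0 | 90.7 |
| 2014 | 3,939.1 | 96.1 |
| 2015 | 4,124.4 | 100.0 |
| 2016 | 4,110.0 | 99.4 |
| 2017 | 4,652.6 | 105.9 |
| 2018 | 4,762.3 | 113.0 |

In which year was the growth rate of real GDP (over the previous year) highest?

2014: real = 3939.1/0.961 = 4098.96; growth vs 2013 (4343.99) = -5.64%.
2015: real = 4124.4/1.000 = 4124.40; growth vs 2014 (4098.96) = 0.62%.
2016: real = 4110.0/0.994 = 4134.81; growth vs 2015 (4124.40) = 0.25%.
2017: real = 4652.6/1.059 = 4393.39; growth vs 2016 (4134.81) = 6.25%.
2018: real = 4762.3/1.130 = 4214.42; growth vs 2017 (4393.39) = -4.07%.

2017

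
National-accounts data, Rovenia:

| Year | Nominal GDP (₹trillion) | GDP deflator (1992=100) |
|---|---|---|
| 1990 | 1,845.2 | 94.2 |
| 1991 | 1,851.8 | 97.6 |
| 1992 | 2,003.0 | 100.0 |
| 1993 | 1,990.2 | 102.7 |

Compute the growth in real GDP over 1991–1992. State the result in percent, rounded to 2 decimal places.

Real GDP 1991 = 1851.8/0.976 = 1897.34.
Real GDP 1992 = 2003.0/1.000 = 2003.00.
Change = 2003.00/1897.34 − 1 = 0.0557.

5.57%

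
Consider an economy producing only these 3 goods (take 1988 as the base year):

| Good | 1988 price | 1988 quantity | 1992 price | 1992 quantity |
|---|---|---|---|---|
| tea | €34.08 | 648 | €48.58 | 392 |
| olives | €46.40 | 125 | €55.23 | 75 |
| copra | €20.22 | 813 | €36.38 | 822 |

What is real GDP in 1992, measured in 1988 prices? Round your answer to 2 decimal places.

Real GDP 1992 = Σ (p_1988 × q_1992) = 34.08·392 + 46.40·75 + 20.22·822 = 33460.20.

€33460.20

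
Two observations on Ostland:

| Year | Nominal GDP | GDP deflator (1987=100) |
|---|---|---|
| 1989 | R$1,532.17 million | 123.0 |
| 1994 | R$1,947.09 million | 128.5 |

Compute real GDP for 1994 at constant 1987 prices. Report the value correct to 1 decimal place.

Real GDP = Nominal / (GDP deflator/100) = 1947.09 / 1.285 = 1515.25.

R$1,515.2 million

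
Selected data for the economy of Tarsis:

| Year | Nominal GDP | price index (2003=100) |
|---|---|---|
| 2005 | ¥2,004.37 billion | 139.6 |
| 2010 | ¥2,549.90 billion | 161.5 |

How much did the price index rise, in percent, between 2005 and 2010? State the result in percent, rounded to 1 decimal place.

Price-level change = 161.5 / 139.6 − 1 = 0.1569.

15.7%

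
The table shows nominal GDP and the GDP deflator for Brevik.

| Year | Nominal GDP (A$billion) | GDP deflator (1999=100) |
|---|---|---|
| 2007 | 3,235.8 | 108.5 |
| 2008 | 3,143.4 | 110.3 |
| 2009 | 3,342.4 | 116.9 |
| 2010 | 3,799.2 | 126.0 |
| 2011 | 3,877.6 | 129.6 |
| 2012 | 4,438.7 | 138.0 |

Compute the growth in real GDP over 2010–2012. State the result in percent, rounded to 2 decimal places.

6.67%

Real GDP 2010 = 3799.2/1.260 = 3015.24.
Real GDP 2012 = 4438.7/1.380 = 3216.45.
Change = 3216.45/3015.24 − 1 = 0.0667.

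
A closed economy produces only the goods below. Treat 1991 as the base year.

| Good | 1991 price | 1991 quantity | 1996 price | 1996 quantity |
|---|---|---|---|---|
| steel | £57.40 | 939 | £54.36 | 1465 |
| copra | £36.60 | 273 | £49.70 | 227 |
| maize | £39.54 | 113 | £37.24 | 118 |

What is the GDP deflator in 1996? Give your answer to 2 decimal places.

Nominal GDP 1996 = 54.36·1465 + 49.70·227 + 37.24·118 = 95313.62.
Real GDP 1996 (at 1991 prices) = 57.40·1465 + 36.60·227 + 39.54·118 = 97064.92.
Deflator = Nominal/Real × 100 = 95313.62/97064.92 × 100 = 98.196.

98.20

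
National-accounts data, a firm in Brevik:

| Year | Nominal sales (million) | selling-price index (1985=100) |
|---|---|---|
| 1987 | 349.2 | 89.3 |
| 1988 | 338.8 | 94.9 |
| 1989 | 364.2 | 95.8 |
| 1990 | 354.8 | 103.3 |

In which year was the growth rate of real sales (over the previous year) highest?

1989

1988: real = 338.8/0.949 = 357.01; growth vs 1987 (391.04) = -8.70%.
1989: real = 364.2/0.958 = 380.17; growth vs 1988 (357.01) = 6.49%.
1990: real = 354.8/1.033 = 343.47; growth vs 1989 (380.17) = -9.65%.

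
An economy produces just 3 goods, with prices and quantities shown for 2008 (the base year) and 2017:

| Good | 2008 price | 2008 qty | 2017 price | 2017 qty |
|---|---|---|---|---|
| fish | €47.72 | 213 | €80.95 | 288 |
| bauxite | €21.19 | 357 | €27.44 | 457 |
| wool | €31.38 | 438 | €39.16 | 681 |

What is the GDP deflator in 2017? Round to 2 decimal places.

Nominal GDP 2017 = 80.95·288 + 27.44·457 + 39.16·681 = 62521.64.
Real GDP 2017 (at 2008 prices) = 47.72·288 + 21.19·457 + 31.38·681 = 44796.97.
Deflator = Nominal/Real × 100 = 62521.64/44796.97 × 100 = 139.567.

139.57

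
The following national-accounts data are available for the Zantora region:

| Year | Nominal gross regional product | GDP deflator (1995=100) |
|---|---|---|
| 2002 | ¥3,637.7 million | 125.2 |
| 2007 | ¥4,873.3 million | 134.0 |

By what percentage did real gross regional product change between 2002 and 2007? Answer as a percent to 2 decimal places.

25.17%

Real gross regional product 2002 = 3637.7 / 1.252 = 2905.51.
Real gross regional product 2007 = 4873.3 / 1.340 = 3636.79.
Real growth = 3636.79 / 2905.51 − 1 = 0.2517.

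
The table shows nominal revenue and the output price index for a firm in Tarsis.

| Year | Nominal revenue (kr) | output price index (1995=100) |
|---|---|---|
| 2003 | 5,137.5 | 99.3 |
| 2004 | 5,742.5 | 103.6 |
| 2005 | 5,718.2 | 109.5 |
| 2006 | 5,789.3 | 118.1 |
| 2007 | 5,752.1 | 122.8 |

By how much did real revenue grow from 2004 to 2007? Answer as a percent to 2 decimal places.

-15.49%

Real revenue 2004 = 5742.5/1.036 = 5542.95.
Real revenue 2007 = 5752.1/1.228 = 4684.12.
Change = 4684.12/5542.95 − 1 = -0.1549.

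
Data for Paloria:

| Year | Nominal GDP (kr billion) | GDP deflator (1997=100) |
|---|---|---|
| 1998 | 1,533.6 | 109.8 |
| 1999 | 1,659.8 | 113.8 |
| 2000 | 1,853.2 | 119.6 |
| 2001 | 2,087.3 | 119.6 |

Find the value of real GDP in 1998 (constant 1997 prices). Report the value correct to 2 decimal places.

Real GDP 1998 = 1533.6 / 1.098 = 1396.72.

kr 1,396.72 billion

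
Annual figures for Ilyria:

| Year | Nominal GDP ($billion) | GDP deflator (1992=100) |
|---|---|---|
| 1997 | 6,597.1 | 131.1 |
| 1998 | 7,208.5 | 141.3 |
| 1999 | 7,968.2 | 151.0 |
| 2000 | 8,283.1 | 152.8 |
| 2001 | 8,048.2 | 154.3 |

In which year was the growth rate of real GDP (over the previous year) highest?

1998: real = 7208.5/1.413 = 5101.56; growth vs 1997 (5032.11) = 1.38%.
1999: real = 7968.2/1.510 = 5276.95; growth vs 1998 (5101.56) = 3.44%.
2000: real = 8283.1/1.528 = 5420.88; growth vs 1999 (5276.95) = 2.73%.
2001: real = 8048.2/1.543 = 5215.94; growth vs 2000 (5420.88) = -3.78%.

1999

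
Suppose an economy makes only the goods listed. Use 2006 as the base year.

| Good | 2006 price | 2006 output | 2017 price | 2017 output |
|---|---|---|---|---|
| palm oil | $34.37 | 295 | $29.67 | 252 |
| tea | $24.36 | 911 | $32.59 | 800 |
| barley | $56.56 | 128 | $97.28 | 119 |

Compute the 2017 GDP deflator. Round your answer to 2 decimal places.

129.37

Nominal GDP 2017 = 29.67·252 + 32.59·800 + 97.28·119 = 45125.16.
Real GDP 2017 (at 2006 prices) = 34.37·252 + 24.36·800 + 56.56·119 = 34879.88.
Deflator = Nominal/Real × 100 = 45125.16/34879.88 × 100 = 129.373.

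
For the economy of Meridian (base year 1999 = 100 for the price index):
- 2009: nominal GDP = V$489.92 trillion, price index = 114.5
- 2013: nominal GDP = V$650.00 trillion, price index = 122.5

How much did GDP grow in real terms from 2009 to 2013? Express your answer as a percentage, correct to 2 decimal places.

24.01%

Deflate each year: 2009 → 489.92/1.145 = 427.88; 2013 → 650.00/1.225 = 530.61.
So real GDP changed by 530.61/427.88 − 1 = 0.2401, i.e. 24.01%.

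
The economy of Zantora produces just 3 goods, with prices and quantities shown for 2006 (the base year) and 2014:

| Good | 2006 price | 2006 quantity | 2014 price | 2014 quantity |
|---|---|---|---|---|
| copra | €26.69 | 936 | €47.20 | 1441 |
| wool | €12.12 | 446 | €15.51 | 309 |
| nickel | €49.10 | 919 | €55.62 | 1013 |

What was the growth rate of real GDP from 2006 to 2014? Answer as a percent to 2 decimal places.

Real GDP 2006 = Nominal GDP 2006 = 26.69·936 + 12.12·446 + 49.10·919 = 75510.26.
Real GDP 2014 (at 2006 prices) = 26.69·1441 + 12.12·309 + 49.10·1013 = 91943.67.
Real growth = 91943.67/75510.26 − 1 = 0.2176.

21.76%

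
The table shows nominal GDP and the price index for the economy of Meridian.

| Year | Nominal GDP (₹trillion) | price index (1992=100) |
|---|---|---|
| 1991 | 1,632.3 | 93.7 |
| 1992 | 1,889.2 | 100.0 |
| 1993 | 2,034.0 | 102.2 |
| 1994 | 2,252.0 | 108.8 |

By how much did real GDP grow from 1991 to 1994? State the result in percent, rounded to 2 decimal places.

18.82%

Real GDP 1991 = 1632.3/0.937 = 1742.05.
Real GDP 1994 = 2252.0/1.088 = 2069.85.
Change = 2069.85/1742.05 − 1 = 0.1882.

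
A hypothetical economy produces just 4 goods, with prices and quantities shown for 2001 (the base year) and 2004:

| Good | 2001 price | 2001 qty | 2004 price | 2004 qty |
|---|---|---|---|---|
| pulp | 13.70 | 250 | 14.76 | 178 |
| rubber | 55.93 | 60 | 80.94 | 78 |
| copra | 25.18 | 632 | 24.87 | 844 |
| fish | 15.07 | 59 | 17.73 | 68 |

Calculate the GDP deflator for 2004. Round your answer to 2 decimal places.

Nominal GDP 2004 = 14.76·178 + 80.94·78 + 24.87·844 + 17.73·68 = 31136.52.
Real GDP 2004 (at 2001 prices) = 13.70·178 + 55.93·78 + 25.18·844 + 15.07·68 = 29077.82.
Deflator = Nominal/Real × 100 = 31136.52/29077.82 × 100 = 107.080.

107.08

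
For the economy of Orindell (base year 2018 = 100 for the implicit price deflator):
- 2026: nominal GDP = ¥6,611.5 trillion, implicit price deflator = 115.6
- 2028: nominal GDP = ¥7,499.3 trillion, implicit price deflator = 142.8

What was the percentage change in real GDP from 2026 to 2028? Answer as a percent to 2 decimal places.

Real GDP 2026 = 6611.5 / 1.156 = 5719.29.
Real GDP 2028 = 7499.3 / 1.428 = 5251.61.
Real growth = 5251.61 / 5719.29 − 1 = -0.0818.

-8.18%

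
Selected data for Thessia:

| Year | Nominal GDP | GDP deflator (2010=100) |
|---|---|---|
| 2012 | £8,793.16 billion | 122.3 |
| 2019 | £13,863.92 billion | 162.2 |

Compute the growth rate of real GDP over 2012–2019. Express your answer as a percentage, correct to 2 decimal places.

18.88%

Deflate each year: 2012 → 8793.16/1.223 = 7189.83; 2019 → 13863.92/1.622 = 8547.42.
So real GDP changed by 8547.42/7189.83 − 1 = 0.1888, i.e. 18.88%.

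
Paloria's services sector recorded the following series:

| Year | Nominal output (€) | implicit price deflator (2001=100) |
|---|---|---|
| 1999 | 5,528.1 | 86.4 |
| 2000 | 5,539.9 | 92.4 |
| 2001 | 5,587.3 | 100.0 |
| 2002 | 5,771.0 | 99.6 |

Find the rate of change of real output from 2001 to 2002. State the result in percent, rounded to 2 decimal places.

3.70%

Real output 2001 = 5587.3/1.000 = 5587.30.
Real output 2002 = 5771.0/0.996 = 5794.18.
Change = 5794.18/5587.30 − 1 = 0.0370.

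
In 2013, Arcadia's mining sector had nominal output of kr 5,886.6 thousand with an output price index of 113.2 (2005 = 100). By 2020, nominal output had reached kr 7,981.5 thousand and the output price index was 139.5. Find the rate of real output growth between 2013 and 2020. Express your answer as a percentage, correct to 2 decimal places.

Deflate each year: 2013 → 5886.6/1.132 = 5200.18; 2020 → 7981.5/1.395 = 5721.51.
So real output changed by 5721.51/5200.18 − 1 = 0.1003, i.e. 10.03%.

10.03%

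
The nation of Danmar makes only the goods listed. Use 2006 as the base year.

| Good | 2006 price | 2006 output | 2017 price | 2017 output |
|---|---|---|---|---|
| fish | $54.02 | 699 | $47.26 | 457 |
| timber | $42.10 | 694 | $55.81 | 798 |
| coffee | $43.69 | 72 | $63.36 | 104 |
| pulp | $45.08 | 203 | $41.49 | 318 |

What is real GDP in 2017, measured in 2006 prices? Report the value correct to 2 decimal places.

Real GDP 2017 = Σ (p_2006 × q_2017) = 54.02·457 + 42.10·798 + 43.69·104 + 45.08·318 = 77162.14.

$77162.14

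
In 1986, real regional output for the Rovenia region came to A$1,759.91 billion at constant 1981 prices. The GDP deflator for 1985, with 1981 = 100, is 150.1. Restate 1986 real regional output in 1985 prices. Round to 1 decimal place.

Real regional output in 1985 prices = Real regional output in 1981 prices × (P_1985/P_1981) = 1759.91 × 1.501 = 2641.62.

A$2,641.6 billion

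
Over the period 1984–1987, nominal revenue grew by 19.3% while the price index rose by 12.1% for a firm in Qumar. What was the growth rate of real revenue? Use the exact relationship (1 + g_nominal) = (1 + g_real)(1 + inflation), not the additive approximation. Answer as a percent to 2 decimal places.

6.42%

(1 + g_nom) = (1 + g_real)(1 + π), so g_real = 1.1930 / 1.1210 − 1 = 0.06423.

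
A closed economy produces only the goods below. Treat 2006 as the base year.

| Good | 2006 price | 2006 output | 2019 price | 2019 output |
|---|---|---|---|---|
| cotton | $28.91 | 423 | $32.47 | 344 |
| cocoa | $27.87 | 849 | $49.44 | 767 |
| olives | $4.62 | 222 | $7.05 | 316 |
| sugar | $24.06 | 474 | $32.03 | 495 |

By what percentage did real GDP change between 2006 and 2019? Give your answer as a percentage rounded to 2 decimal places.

Real GDP 2006 = Nominal GDP 2006 = 28.91·423 + 27.87·849 + 4.62·222 + 24.06·474 = 48320.64.
Real GDP 2019 (at 2006 prices) = 28.91·344 + 27.87·767 + 4.62·316 + 24.06·495 = 44690.95.
Real growth = 44690.95/48320.64 − 1 = -0.0751.

-7.51%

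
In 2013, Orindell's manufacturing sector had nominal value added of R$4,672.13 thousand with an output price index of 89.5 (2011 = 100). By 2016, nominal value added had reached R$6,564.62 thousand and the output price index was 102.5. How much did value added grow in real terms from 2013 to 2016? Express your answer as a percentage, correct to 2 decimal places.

22.69%

Deflate each year: 2013 → 4672.13/0.895 = 5220.26; 2016 → 6564.62/1.025 = 6404.51.
So real value added changed by 6404.51/5220.26 − 1 = 0.2269, i.e. 22.69%.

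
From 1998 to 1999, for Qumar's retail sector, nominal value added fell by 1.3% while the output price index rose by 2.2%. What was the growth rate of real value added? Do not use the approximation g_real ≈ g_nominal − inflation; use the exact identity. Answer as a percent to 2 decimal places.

(1 + g_nom) = (1 + g_real)(1 + π), so g_real = 0.9870 / 1.0220 − 1 = -0.03425.

-3.42%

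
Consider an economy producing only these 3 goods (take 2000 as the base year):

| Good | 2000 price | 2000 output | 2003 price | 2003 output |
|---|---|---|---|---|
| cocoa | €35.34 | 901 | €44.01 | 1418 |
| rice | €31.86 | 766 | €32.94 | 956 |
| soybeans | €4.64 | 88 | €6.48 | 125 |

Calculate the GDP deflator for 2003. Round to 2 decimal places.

Nominal GDP 2003 = 44.01·1418 + 32.94·956 + 6.48·125 = 94706.82.
Real GDP 2003 (at 2000 prices) = 35.34·1418 + 31.86·956 + 4.64·125 = 81150.28.
Deflator = Nominal/Real × 100 = 94706.82/81150.28 × 100 = 116.705.

116.71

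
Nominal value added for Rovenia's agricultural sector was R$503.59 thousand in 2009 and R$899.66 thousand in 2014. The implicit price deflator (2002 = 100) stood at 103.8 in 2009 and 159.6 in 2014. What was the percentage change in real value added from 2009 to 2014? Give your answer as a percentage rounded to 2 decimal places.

16.19%

Real value added 2009 = 503.59 / 1.038 = 485.15.
Real value added 2014 = 899.66 / 1.596 = 563.70.
Real growth = 563.70 / 485.15 − 1 = 0.1619.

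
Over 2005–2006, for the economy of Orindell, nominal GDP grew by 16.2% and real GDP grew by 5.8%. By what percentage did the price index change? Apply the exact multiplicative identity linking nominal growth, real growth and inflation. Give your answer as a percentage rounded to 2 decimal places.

(1 + g_nom) = (1 + g_real)(1 + π), so π = 1.1620 / 1.0580 − 1 = 0.09830.

9.83%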